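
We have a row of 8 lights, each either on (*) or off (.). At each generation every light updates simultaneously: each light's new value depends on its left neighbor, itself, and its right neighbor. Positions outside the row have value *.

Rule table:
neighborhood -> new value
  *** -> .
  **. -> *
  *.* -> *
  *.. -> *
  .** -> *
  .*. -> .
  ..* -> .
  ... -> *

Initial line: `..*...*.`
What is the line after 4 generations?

**.***..

*..**..*
**.***.*
.***.***
**.***..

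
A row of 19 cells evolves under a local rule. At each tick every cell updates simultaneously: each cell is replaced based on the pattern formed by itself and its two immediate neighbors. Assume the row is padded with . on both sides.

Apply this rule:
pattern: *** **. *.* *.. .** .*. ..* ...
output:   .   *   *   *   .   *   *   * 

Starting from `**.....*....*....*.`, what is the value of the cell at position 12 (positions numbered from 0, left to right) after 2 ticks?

.

.******************
*.................*
position 12 holds .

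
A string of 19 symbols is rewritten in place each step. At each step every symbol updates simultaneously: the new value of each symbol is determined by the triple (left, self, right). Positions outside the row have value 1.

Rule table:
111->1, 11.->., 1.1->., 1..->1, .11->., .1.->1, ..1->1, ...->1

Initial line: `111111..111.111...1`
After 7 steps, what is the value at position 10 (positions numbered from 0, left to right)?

11111.11.1...1.111.
1111.....11111..1..
111.11111.111.11111
11...111...1...1111
1.111.1.1111111.111
...1..1..11111...11
111111111.111.111.1
position 10 holds 1

1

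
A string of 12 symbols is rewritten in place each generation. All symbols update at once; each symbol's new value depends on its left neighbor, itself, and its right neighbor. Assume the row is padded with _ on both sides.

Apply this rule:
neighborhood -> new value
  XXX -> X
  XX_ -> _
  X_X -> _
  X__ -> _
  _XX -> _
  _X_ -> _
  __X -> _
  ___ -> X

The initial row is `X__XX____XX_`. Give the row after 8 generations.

__XXX__XX__X

generation 1: ______XX____
generation 2: XXXXX____XXX
generation 3: _XXX__XX__X_
generation 4: __X_________
generation 5: X___XXXXXXXX
generation 6: __X__XXXXXX_
generation 7: X_____XXXX__
generation 8: __XXX__XX__X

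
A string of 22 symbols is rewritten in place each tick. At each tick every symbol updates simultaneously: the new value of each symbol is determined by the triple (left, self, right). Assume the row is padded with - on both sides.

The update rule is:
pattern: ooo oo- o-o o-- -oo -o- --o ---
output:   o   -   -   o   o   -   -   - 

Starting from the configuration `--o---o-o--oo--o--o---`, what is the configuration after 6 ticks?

--------o---------o--o

---o-----o-o-o--o--o--
----o---------o--o--o-
-----o---------o--o--o
------o---------o--o--
-------o---------o--o-
--------o---------o--o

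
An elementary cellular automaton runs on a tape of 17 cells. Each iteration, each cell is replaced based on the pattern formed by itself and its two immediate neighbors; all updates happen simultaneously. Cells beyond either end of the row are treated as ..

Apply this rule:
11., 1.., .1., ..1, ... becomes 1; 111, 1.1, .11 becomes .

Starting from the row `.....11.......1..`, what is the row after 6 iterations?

iteration 1: 11111.11111111111
iteration 2: ....1...........1
iteration 3: 11111111111111111
iteration 4: ................1
iteration 5: 11111111111111111  (repeats iteration 3; period 2)
iteration 6: ................1

................1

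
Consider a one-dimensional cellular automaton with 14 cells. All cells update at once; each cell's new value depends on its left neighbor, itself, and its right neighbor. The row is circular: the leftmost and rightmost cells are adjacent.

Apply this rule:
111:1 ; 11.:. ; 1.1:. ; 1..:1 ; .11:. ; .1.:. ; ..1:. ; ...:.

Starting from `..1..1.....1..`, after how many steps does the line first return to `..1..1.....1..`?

step 1: ...1..1.....1.
step 2: ....1..1.....1
step 3: 1....1..1.....
step 4: .1....1..1....
step 5: ..1....1..1...
step 6: ...1....1..1..
step 7: ....1....1..1.
step 8: .....1....1..1
step 9: 1.....1....1..
step 10: .1.....1....1.
step 11: ..1.....1....1
step 12: 1..1.....1....
step 13: .1..1.....1...
step 14: ..1..1.....1..

14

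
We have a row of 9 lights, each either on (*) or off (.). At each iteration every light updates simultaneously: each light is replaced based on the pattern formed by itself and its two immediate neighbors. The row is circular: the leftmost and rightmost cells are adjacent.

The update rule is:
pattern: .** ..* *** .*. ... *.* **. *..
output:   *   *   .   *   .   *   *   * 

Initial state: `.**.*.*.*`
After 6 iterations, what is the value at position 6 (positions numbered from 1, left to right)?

.

*********
.........
.........  (fixed point — unchanged through iteration 6)
position 6 holds .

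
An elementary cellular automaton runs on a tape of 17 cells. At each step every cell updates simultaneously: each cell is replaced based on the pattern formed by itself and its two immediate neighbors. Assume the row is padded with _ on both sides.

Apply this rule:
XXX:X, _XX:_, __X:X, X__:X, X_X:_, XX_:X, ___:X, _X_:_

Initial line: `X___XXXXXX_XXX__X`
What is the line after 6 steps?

_XXX_XXXXX__XXXX_
X_XX__XXXXXX_XXXX
___XXX_XXXXX__XXX
XXX_XX__XXXXXX_XX
_XX__XXX_XXXXX__X
X_XXX_XX__XXXXXX_

X_XXX_XX__XXXXXX_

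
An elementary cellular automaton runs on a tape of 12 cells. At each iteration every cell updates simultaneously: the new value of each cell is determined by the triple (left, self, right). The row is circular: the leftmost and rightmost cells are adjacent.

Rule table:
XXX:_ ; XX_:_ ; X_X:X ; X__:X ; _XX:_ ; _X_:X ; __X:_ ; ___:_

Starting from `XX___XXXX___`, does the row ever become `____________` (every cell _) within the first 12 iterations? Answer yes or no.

__X______X__
__XX_____XX_
____X______X
X___XX_____X
_X____X_____
_XX___XX____
___X____X___
___XX___XX__
_____X____X_
_____XX___XX
X______X____
XX_____XX___
iteration 12 is XX_____XX___, still not uniform _

no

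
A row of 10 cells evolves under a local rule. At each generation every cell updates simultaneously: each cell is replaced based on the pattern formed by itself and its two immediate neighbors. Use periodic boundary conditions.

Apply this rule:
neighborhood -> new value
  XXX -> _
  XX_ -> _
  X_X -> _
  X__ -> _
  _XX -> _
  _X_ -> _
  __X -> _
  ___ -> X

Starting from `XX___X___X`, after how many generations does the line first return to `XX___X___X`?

2

___X___X__
XX___X___X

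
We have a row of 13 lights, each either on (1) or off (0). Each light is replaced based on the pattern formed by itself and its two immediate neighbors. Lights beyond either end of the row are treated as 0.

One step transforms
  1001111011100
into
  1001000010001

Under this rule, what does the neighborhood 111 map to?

0

At position 4 the neighborhood is 111; the next row has 0 there.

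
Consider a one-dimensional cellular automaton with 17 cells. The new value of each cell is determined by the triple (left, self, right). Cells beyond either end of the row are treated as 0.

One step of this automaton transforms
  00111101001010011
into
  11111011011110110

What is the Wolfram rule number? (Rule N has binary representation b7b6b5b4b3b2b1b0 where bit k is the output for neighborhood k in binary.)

position 3: 111 → 1  (bit 7 = 1)
position 5: 110 → 0  (bit 6 = 0)
position 6: 101 → 1  (bit 5 = 1)
position 8: 100 → 0  (bit 4 = 0)
position 2: 011 → 1  (bit 3 = 1)
position 7: 010 → 1  (bit 2 = 1)
position 1: 001 → 1  (bit 1 = 1)
position 0: 000 → 1  (bit 0 = 1)
bits b7..b0 = 10101111 = 175

175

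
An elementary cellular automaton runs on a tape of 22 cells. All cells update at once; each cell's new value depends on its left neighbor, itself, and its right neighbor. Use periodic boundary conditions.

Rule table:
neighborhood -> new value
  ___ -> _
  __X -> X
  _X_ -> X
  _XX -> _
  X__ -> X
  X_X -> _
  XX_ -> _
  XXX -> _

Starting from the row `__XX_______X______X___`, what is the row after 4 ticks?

_____XX______________X

_X__X_____XXX____XXX__
XXXXXX___X___X__X___X_
______X_XXX_XXXXXX_XX_
_____XX______________X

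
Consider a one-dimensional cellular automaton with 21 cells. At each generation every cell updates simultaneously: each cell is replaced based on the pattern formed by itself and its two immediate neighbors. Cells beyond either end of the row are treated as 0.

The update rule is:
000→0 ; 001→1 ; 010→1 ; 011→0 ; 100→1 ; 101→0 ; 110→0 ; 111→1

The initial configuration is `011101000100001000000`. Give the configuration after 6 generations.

100101100111011100101

101001101110011100000
101110000101101010000
100101001100001011000
111101110010011000100
011000101111100101110
100101100111011100101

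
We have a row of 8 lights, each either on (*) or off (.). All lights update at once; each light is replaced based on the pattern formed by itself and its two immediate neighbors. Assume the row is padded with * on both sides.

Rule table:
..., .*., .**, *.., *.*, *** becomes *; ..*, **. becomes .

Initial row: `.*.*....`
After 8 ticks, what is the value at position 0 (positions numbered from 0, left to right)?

.

*******.
******.*
*****.**
****.***
***.****
**.*****
*.******
.*******
position 0 holds .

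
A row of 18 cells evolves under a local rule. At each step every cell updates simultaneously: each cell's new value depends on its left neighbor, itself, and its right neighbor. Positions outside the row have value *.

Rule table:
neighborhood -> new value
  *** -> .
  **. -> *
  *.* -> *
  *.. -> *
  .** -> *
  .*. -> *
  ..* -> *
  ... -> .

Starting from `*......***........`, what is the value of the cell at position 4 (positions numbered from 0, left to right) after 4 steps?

.

step 1: **....**.**......*
step 2: .**..*******....**
step 3: ******.....**..**.
step 4: .....**...********
position 4 holds .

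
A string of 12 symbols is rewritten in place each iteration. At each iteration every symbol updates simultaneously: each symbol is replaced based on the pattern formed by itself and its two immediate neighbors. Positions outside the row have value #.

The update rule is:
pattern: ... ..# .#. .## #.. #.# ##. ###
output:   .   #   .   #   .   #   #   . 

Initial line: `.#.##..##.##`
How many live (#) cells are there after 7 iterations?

5

iteration 1: #.###.#####.
iteration 2: ###.###...##
iteration 3: ..###.#..##.
iteration 4: .##.##..####
iteration 5: ######.##...
iteration 6: .....####..#
iteration 7: ....##..#.##
count of #: 5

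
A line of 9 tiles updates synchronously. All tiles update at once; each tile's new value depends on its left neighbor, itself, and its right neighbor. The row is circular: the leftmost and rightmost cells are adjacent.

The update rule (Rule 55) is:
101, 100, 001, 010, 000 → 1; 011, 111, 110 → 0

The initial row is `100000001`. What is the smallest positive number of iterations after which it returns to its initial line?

2

011111110
100000001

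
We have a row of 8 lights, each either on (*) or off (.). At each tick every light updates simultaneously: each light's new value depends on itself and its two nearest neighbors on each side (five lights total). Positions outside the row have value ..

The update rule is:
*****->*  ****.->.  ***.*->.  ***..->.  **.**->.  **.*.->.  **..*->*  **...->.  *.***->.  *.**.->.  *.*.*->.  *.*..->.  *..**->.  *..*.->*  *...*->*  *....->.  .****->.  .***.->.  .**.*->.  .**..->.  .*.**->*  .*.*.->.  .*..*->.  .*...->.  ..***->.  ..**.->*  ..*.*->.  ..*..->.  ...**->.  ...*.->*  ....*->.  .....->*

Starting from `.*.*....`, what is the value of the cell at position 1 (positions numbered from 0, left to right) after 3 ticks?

.

*.....**
...*..*.
*.*..*..
position 1 holds .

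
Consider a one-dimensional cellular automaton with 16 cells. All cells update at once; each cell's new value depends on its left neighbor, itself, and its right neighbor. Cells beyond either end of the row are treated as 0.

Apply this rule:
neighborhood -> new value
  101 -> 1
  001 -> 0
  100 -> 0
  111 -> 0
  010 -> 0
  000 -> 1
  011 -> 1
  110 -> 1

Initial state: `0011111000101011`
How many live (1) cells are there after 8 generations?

7

1010001010010111
0100100100001101
0000000001101110
1111111101111010
1000000111001100
0011110101001101
1010011010001110
0100011100101010
count of 1: 7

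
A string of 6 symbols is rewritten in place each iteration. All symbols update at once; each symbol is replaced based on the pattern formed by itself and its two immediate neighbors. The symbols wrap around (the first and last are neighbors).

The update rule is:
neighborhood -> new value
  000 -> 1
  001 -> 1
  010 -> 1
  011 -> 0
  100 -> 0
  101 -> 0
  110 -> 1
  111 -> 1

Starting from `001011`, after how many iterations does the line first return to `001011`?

2

011001
001011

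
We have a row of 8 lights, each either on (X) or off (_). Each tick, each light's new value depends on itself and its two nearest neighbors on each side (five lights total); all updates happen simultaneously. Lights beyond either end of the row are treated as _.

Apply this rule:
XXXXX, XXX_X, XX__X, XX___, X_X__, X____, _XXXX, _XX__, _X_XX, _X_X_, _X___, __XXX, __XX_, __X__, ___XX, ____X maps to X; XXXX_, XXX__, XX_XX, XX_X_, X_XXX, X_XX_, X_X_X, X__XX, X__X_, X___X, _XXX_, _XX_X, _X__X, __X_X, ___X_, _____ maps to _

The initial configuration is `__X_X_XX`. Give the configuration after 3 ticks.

XX___X_X

X__X_X_X
X___X_XX
XX___X_X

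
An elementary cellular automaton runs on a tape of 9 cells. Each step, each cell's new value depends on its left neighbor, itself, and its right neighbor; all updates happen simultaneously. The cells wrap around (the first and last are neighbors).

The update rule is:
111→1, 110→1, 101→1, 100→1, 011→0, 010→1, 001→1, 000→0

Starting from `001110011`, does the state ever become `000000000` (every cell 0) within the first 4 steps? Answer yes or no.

step 1: 110111101
step 2: 111011110
step 3: 011101111
step 4: 101110111
step 4 is 101110111, still not uniform 0

no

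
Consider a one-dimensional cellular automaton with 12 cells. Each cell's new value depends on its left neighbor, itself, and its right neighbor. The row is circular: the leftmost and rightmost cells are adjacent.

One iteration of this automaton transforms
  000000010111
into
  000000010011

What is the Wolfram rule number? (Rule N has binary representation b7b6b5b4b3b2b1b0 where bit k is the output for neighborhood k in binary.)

196

position 10: 111 → 1  (bit 7 = 1)
position 11: 110 → 1  (bit 6 = 1)
position 8: 101 → 0  (bit 5 = 0)
position 0: 100 → 0  (bit 4 = 0)
position 9: 011 → 0  (bit 3 = 0)
position 7: 010 → 1  (bit 2 = 1)
position 6: 001 → 0  (bit 1 = 0)
position 1: 000 → 0  (bit 0 = 0)
bits b7..b0 = 11000100 = 196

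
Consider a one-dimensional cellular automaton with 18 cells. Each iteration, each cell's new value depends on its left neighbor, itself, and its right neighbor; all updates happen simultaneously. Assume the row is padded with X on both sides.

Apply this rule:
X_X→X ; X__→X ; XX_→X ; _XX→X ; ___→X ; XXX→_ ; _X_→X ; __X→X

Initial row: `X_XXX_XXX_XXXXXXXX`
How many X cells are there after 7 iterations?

9

iteration 1: XXX_XXX_XXX_______
iteration 2: __XXX_XXX_XXXXXXXX
iteration 3: XXX_XXX_XXX_______  (repeats iteration 1; period 2)
iteration 7: XXX_XXX_XXX_______
count of X: 9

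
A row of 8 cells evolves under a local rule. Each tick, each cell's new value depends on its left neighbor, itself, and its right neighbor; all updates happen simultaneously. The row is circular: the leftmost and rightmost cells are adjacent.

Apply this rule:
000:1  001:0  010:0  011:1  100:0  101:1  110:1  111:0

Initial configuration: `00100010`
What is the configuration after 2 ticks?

tick 1: 10001000
tick 2: 00100010

00100010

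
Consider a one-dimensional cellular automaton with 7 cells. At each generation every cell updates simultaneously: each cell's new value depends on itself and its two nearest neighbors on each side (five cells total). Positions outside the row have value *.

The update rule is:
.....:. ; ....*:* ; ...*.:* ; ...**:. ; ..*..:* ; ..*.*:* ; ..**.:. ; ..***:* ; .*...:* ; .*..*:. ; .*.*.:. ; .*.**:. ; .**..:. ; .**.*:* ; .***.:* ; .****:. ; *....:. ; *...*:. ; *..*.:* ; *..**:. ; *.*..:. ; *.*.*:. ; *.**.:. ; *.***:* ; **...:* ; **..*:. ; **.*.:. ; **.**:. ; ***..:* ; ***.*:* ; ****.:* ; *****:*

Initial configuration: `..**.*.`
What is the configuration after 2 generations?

*.***..

generation 1: ...*...
generation 2: *.***..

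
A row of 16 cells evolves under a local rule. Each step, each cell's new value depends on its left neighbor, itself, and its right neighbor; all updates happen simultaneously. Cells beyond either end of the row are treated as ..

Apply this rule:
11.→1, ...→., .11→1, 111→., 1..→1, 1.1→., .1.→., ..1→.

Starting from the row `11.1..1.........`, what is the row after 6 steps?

11..1..1........
111..1..1.......
1.11..1..1......
..111..1..1.....
..1.11..1..1....
....111..1..1...

....111..1..1...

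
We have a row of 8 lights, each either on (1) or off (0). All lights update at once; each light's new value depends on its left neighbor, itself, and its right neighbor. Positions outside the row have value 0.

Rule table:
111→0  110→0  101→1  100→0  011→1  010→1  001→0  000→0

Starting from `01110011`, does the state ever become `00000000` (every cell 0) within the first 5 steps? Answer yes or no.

01000010
01000010  (fixed point — unchanged through step 5)
step 5 is 01000010, still not uniform 0

no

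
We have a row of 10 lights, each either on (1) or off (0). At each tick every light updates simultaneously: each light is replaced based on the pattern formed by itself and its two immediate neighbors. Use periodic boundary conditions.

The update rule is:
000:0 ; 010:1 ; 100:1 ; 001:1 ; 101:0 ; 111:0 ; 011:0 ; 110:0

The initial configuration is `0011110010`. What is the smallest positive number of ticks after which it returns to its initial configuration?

6

0100001111
0110010000
1001111000
1110000101
0001001100
0011110010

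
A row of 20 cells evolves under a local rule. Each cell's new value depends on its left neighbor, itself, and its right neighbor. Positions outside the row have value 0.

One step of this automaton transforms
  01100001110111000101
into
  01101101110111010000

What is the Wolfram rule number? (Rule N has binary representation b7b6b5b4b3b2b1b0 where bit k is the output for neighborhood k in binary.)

position 8: 111 → 1  (bit 7 = 1)
position 2: 110 → 1  (bit 6 = 1)
position 10: 101 → 0  (bit 5 = 0)
position 3: 100 → 0  (bit 4 = 0)
position 1: 011 → 1  (bit 3 = 1)
position 17: 010 → 0  (bit 2 = 0)
position 0: 001 → 0  (bit 1 = 0)
position 4: 000 → 1  (bit 0 = 1)
bits b7..b0 = 11001001 = 201

201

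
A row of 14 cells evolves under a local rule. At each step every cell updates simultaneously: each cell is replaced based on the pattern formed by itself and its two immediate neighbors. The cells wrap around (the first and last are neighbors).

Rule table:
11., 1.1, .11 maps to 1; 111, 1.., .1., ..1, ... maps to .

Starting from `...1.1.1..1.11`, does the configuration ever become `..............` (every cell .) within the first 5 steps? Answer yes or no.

yes

step 1: ....1.1....111
step 2: .....1.....1.1
step 3: ............1.
step 4: ..............
all cells are . at step 4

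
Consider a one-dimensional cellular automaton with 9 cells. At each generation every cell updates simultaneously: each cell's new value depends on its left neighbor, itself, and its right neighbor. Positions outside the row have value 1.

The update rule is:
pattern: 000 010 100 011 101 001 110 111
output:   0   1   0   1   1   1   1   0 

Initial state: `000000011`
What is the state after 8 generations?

000000110
000001111
000011000
000111001
001101011
011111110
110000011
010000110

010000110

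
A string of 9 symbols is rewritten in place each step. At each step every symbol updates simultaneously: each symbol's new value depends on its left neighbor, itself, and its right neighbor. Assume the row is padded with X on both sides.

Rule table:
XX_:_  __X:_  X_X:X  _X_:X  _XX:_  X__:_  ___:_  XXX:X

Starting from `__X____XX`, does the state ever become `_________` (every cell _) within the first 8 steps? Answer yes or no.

no

step 1: __X_____X
step 2: __X______
step 3: __X______  (fixed point — unchanged through step 8)
step 8 is __X______, still not uniform _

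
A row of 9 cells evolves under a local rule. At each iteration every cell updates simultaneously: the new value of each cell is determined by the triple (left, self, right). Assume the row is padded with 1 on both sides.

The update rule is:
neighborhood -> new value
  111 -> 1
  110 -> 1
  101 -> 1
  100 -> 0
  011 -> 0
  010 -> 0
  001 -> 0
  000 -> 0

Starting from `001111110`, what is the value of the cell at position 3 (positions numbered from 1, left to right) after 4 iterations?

0

000111111
000011111
000001111
000000111
position 3 holds 0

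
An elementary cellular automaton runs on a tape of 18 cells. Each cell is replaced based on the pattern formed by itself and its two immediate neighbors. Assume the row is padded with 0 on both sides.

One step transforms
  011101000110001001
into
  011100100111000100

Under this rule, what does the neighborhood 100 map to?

At position 6 the neighborhood is 100; the next row has 1 there.

1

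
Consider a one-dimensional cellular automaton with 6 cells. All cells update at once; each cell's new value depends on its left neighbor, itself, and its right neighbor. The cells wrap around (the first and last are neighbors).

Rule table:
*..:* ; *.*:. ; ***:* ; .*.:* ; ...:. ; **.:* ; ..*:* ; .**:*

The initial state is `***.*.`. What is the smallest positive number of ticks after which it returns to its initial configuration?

1

***.*.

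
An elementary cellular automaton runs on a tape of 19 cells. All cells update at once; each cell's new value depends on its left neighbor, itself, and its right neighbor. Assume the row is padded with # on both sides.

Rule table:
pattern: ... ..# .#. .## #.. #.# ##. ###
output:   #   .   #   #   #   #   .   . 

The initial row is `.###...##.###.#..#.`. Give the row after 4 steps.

.##....##.#....####

##..##.#.##..###.##
..#.#.####.#.#..##.
#.#####...#####.#.#
.##....##.#....####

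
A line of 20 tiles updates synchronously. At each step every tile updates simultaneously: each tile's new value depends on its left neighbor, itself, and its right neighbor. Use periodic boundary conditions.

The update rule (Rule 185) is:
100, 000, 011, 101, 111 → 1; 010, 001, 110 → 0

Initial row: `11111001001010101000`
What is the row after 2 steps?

11110100100101010110
11101010010010101101

11101010010010101101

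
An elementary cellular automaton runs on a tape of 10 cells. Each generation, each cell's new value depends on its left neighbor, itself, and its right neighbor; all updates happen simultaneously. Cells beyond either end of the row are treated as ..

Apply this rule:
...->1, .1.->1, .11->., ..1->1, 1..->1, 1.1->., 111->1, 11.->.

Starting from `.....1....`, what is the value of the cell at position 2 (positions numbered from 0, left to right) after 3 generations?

1111111111
.11111111.
1.111111.1
position 2 holds 1

1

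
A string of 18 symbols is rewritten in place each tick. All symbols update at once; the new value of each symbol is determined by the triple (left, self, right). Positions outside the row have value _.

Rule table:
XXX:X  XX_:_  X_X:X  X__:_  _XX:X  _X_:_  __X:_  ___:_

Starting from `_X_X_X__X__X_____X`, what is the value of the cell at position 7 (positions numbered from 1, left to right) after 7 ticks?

_

tick 1: __X_X_____________
tick 2: ___X______________
tick 3: __________________
tick 4: __________________  (fixed point — unchanged through tick 7)
position 7 holds _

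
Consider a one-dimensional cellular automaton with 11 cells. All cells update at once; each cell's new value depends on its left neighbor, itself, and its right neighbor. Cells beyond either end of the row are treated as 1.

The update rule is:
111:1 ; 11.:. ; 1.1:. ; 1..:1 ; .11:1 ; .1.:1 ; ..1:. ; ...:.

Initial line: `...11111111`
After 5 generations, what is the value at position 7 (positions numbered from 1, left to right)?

generation 1: 1..11111111
generation 2: .1.11111111
generation 3: .1.11111111  (fixed point — unchanged through generation 5)
position 7 holds 1

1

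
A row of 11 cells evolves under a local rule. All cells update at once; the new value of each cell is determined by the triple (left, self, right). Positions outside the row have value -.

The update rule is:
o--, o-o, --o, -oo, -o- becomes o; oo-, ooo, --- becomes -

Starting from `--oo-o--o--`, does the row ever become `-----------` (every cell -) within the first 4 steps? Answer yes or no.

-oo-oooooo-
oo-oo-----o
o-oo-o---oo
ooo-ooo-oo-
step 4 is ooo-ooo-oo-, still not uniform -

no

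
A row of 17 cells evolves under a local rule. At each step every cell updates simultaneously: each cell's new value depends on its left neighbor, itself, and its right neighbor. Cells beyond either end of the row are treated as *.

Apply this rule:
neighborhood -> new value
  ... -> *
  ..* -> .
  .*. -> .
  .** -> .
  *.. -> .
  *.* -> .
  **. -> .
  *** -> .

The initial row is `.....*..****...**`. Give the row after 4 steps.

.....*******...*.

step 1: .***.........*...
step 2: .....*******...*.
step 3: .***.........*...  (repeats step 1; period 2)
step 4: .....*******...*.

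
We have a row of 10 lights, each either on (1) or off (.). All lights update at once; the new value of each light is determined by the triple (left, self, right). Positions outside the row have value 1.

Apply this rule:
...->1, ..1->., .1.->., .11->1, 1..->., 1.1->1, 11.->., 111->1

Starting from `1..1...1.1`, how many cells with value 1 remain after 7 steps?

.....1..11
.111....11
111..11.11
11...1.111
1..1..1111
......1111
.1111.1111
count of 1: 8

8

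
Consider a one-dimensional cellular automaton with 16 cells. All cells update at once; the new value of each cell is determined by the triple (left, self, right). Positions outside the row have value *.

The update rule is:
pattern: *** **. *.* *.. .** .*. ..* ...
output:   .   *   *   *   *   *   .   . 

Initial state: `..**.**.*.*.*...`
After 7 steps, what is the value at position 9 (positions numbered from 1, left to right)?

step 1: *.************..
step 2: ***..........**.
step 3: ..**.........***
step 4: *.***........*..
step 5: ***.**.......**.
step 6: ..*****......***
step 7: *.*...**.....*..
position 9 holds .

.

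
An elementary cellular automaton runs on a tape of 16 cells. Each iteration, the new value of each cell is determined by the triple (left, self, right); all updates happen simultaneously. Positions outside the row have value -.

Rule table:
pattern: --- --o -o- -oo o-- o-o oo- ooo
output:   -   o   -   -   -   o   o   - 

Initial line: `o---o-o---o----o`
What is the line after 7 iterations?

---o-o---o----o-
--o-o---o----o--
-o-o---o----o---
o-o---o----o----
-o---o----o-----
o---o----o------
---o----o-------

---o----o-------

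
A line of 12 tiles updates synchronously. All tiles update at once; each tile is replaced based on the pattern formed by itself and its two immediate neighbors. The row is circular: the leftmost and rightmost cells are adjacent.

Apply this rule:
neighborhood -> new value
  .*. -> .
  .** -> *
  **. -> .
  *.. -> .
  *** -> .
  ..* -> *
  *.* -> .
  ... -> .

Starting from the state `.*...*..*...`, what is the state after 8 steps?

*...*..*....
...*..*....*
..*..*....*.
.*..*....*..
*..*....*...
..*....*...*
.*....*...*.
*....*...*..

*....*...*..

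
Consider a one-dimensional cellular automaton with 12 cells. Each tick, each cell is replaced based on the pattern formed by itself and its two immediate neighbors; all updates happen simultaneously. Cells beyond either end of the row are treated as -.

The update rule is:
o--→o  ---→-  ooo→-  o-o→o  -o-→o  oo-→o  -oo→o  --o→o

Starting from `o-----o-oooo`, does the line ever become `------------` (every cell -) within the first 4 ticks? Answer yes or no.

no

oo---oooo--o
ooo-oo--oooo
o-ooooooo--o
ooo-----oooo
tick 4 is ooo-----oooo, still not uniform -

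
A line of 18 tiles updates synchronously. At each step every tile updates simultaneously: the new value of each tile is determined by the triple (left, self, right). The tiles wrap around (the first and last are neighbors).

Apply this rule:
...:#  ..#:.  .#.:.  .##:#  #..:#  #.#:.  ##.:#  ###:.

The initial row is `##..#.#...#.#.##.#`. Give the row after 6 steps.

..#...#...#.##..#.

.##....##.....##.#
.#####.######.##..
.#...#.#....#.####
..##....###...#..#
#.#####.#.###..#..
..#...#...#.##..#.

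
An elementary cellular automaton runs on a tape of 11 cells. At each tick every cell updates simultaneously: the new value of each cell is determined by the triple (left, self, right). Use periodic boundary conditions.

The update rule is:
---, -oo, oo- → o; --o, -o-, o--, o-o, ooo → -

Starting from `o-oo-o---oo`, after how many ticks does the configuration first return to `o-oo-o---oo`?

12

o-oo---o-o-
--oo-o-----
o-oo---oooo
o-oo-o-o---
--oo-----o-
o-oo-ooo---
--oo-o-o-o-
o-oo-------
--oo-ooooo-
o-oo-o---o-
--oo---o---
o-oo-o---oo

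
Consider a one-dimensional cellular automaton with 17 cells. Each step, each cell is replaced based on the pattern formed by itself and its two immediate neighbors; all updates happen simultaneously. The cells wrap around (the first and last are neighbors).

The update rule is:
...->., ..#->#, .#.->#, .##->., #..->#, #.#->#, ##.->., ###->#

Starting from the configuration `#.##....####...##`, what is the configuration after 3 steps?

########.##.#####

step 1: .#..#..#.##.#.#.#
step 2: #########..######
step 3: ########.##.#####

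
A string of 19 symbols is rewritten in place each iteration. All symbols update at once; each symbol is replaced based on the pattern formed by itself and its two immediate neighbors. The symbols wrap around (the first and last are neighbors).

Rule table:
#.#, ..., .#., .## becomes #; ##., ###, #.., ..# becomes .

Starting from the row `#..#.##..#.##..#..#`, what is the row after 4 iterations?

....####..####....#

...###...###...#..#
.#.#...#.#...#.#..#
####.#.###.#.###..#
....####..####....#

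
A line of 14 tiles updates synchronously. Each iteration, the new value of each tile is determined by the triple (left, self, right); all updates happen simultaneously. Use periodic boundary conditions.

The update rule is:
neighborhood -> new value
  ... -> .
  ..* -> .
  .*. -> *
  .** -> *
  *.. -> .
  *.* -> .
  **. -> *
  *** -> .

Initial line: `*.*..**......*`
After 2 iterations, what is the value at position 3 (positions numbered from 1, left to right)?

*

iteration 1: *.*..**......*  (fixed point — unchanged through iteration 2)
position 3 holds *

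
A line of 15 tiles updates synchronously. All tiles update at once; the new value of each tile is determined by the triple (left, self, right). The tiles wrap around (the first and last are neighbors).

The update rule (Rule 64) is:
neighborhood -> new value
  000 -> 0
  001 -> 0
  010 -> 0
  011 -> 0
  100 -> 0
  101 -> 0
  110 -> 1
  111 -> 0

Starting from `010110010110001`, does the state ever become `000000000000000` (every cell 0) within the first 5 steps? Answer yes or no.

000010000010000
000000000000000
all cells are 0 at step 2

yes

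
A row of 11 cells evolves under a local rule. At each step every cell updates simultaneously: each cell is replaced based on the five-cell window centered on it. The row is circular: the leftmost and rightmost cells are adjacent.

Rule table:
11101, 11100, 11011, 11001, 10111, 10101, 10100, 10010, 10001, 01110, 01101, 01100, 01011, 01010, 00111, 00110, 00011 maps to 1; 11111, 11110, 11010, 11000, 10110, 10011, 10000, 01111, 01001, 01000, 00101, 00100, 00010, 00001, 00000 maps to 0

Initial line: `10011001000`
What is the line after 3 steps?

01111011100

00011110010
00110011100
01111011100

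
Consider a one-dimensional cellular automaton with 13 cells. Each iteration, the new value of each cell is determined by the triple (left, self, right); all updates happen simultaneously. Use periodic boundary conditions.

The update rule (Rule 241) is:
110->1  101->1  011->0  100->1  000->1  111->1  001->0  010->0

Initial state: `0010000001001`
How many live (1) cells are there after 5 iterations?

7

1001111100100
0100111110010
0010011111001
1001001111100
0100100111110
count of 1: 7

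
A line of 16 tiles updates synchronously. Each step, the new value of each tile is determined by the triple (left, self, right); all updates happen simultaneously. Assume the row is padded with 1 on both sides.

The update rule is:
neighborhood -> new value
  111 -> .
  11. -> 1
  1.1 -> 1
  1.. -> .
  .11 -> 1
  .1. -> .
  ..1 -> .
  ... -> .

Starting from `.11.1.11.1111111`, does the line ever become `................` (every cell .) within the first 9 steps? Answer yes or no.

yes

1111.11111......
...111...1......
...1.1..........
....1...........
................
all cells are . at step 5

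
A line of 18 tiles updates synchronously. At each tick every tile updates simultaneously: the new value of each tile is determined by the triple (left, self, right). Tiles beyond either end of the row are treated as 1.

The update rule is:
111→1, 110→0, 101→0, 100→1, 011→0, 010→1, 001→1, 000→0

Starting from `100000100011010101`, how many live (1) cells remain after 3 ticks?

6

tick 1: 010001110100010100
tick 2: 011010100110110111
tick 3: 000010111000000011
count of 1: 6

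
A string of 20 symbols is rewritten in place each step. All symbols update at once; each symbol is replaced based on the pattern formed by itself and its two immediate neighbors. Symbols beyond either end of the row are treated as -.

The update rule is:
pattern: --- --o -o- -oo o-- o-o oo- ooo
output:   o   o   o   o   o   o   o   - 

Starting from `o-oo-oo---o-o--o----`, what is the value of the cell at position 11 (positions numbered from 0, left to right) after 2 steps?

oooooooooooooooooooo
o------------------o
position 11 holds -

-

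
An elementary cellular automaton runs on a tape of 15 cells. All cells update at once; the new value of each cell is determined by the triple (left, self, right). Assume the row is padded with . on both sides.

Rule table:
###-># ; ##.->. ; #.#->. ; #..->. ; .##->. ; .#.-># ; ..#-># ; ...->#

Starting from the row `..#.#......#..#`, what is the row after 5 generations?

###.#.######.##
.#..#..####....
##.##.#.##..###
......#....#.#.
#######.####.#.

#######.####.#.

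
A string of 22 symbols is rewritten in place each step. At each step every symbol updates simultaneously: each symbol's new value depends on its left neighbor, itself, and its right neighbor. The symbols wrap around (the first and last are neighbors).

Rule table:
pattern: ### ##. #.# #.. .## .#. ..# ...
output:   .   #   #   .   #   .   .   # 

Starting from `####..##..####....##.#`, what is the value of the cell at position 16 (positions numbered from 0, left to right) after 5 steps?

...#..##..#..#.##.####
.#....##......#####..#
#..##.##.####.#...#...
...#######..##..#...#.
##.#.....#..##....#...
position 16 holds .

.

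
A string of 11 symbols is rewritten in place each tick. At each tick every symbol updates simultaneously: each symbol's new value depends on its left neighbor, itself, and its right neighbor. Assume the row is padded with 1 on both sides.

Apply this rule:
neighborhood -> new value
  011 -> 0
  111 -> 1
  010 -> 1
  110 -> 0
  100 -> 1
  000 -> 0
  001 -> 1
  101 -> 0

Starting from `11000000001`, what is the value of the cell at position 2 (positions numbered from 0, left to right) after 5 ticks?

tick 1: 10100000010
tick 2: 00110000110
tick 3: 11001001000
tick 4: 10111111101
tick 5: 00011111000
position 2 holds 0

0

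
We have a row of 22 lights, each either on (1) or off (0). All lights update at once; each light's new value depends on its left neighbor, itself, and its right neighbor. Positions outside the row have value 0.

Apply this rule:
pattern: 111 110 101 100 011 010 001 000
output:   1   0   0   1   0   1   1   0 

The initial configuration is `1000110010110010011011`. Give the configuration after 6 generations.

generation 1: 1101001110001111100000
generation 2: 0001110101010111010000
generation 3: 0010100101010010011000
generation 4: 0110111101011111100100
generation 5: 1000011001001111011110
generation 6: 1100100111110110001101

1100100111110110001101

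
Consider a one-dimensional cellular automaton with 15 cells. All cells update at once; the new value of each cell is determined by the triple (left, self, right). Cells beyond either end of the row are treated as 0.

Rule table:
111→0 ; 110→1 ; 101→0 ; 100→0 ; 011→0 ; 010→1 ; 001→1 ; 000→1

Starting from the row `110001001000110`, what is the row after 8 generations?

110001001001010

010111011011010
110001001001010
010111011011010  (repeats generation 1; period 2)
generation 8: 110001001001010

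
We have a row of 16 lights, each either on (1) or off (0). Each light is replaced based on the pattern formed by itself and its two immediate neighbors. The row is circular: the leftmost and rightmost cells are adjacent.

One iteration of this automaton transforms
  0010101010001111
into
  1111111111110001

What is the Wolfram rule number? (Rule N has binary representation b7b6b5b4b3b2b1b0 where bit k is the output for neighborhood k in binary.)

position 13: 111 → 0  (bit 7 = 0)
position 15: 110 → 1  (bit 6 = 1)
position 3: 101 → 1  (bit 5 = 1)
position 0: 100 → 1  (bit 4 = 1)
position 12: 011 → 0  (bit 3 = 0)
position 2: 010 → 1  (bit 2 = 1)
position 1: 001 → 1  (bit 1 = 1)
position 10: 000 → 1  (bit 0 = 1)
bits b7..b0 = 01110111 = 119

119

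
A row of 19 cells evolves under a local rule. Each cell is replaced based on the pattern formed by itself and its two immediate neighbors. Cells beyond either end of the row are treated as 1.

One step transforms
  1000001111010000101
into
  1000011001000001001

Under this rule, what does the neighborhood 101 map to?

At position 10 the neighborhood is 101; the next row has 0 there.

0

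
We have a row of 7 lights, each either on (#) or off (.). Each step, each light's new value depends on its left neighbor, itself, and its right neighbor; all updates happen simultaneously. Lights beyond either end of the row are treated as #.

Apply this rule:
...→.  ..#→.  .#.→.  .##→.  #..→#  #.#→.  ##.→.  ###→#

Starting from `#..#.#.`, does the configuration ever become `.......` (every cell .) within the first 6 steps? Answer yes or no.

.#.....
..#....
#..#...
.#..#..
..#..#.
#..#...
step 6 is #..#..., still not uniform .

no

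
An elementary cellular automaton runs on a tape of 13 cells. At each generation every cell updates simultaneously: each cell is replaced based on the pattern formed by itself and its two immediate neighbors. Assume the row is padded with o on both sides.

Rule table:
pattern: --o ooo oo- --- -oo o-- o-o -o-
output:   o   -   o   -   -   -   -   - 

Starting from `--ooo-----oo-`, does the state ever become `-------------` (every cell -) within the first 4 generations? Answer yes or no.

no

generation 1: -o--o----o-o-
generation 2: ---o----o----
generation 3: --o----o----o
generation 4: -o----o----o-
generation 4 is -o----o----o-, still not uniform -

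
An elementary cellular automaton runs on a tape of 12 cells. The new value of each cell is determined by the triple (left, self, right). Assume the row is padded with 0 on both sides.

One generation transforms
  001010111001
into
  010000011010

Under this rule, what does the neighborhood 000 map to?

At position 0 the neighborhood is 000; the next row has 0 there.

0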